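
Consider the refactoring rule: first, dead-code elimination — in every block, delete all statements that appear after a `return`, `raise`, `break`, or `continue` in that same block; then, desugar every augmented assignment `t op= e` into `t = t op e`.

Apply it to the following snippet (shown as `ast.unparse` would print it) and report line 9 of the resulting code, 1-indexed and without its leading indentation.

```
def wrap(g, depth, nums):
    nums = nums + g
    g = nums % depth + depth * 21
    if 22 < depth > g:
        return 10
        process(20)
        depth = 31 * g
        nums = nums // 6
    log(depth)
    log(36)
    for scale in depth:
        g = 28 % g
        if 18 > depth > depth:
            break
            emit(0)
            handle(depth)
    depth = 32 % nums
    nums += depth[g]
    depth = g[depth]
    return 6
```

Transformed code:
def wrap(g, depth, nums):
    nums = nums + g
    g = nums % depth + depth * 21
    if 22 < depth > g:
        return 10
    log(depth)
    log(36)
    for scale in depth:
        g = 28 % g
        if 18 > depth > depth:
            break
    depth = 32 % nums
    nums = nums + depth[g]
    depth = g[depth]
    return 6

g = 28 % g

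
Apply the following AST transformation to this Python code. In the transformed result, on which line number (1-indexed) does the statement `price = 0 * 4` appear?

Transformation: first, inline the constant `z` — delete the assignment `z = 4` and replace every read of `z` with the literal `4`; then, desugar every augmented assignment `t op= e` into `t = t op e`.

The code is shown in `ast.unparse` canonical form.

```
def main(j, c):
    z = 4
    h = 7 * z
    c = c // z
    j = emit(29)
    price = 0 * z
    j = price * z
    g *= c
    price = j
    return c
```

Transformed code:
def main(j, c):
    h = 7 * 4
    c = c // 4
    j = emit(29)
    price = 0 * 4
    j = price * 4
    g = g * c
    price = j
    return c

5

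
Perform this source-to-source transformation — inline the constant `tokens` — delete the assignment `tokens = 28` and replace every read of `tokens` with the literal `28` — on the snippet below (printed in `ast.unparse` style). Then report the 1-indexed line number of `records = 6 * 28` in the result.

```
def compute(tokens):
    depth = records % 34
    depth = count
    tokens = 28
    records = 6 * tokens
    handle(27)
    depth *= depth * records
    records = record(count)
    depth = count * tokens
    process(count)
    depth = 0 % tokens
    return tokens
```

Transformed code:
def compute(tokens):
    depth = records % 34
    depth = count
    records = 6 * 28
    handle(27)
    depth *= depth * records
    records = record(count)
    depth = count * 28
    process(count)
    depth = 0 % 28
    return 28

4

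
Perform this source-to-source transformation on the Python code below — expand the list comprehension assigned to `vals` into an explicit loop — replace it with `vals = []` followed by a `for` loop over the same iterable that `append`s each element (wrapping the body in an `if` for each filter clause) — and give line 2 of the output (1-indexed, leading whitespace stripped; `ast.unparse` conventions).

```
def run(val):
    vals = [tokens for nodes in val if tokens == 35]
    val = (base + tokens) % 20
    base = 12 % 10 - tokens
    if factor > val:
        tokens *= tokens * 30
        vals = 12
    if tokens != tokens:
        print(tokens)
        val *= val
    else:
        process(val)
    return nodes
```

vals = []

Transformed code:
def run(val):
    vals = []
    for nodes in val:
        if tokens == 35:
            vals.append(tokens)
    val = (base + tokens) % 20
    base = 12 % 10 - tokens
    if factor > val:
        tokens *= tokens * 30
        vals = 12
    if tokens != tokens:
        print(tokens)
        val *= val
    else:
        process(val)
    return nodes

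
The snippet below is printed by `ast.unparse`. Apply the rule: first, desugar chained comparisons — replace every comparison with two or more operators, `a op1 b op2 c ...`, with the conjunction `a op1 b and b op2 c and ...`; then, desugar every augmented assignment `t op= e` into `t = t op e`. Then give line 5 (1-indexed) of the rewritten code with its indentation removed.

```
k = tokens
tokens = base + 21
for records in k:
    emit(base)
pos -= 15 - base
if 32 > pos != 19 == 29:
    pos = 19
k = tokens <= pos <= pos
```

Transformed code:
k = tokens
tokens = base + 21
for records in k:
    emit(base)
pos = pos - (15 - base)
if 32 > pos and pos != 19 and (19 == 29):
    pos = 19
k = tokens <= pos and pos <= pos

pos = pos - (15 - base)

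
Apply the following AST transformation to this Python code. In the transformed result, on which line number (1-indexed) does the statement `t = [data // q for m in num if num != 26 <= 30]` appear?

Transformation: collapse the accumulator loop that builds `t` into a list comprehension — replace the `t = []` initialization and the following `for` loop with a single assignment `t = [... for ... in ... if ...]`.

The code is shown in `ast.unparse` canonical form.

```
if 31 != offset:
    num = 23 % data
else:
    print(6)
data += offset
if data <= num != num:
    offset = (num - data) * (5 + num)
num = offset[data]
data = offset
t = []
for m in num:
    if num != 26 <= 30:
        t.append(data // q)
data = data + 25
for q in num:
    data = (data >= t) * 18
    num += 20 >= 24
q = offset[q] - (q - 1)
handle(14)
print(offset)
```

Transformed code:
if 31 != offset:
    num = 23 % data
else:
    print(6)
data += offset
if data <= num != num:
    offset = (num - data) * (5 + num)
num = offset[data]
data = offset
t = [data // q for m in num if num != 26 <= 30]
data = data + 25
for q in num:
    data = (data >= t) * 18
    num += 20 >= 24
q = offset[q] - (q - 1)
handle(14)
print(offset)

10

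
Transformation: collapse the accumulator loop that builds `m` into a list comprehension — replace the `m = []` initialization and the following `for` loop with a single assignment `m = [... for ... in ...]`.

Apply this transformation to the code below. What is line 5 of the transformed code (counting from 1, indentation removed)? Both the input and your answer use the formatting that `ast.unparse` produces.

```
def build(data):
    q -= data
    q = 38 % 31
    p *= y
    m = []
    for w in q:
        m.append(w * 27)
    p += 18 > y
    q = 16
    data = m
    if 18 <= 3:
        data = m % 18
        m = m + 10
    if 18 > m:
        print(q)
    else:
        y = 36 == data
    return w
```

Transformed code:
def build(data):
    q -= data
    q = 38 % 31
    p *= y
    m = [w * 27 for w in q]
    p += 18 > y
    q = 16
    data = m
    if 18 <= 3:
        data = m % 18
        m = m + 10
    if 18 > m:
        print(q)
    else:
        y = 36 == data
    return w

m = [w * 27 for w in q]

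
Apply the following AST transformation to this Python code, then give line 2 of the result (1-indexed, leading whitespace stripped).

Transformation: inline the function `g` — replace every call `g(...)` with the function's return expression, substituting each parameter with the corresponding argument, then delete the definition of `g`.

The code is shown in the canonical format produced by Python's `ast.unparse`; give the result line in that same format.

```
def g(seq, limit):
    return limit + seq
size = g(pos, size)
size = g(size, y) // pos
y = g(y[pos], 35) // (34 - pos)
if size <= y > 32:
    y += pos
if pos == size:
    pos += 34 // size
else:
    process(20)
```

Transformed code:
size = size + pos
size = (y + size) // pos
y = (35 + y[pos]) // (34 - pos)
if size <= y > 32:
    y += pos
if pos == size:
    pos += 34 // size
else:
    process(20)

size = (y + size) // pos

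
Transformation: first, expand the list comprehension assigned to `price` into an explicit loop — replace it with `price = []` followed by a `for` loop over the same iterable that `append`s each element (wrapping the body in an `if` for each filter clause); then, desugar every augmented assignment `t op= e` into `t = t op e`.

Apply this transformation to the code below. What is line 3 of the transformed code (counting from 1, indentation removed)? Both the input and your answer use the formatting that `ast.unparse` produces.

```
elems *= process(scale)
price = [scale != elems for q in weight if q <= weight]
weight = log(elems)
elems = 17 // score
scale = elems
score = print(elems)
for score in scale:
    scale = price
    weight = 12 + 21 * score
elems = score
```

Transformed code:
elems = elems * process(scale)
price = []
for q in weight:
    if q <= weight:
        price.append(scale != elems)
weight = log(elems)
elems = 17 // score
scale = elems
score = print(elems)
for score in scale:
    scale = price
    weight = 12 + 21 * score
elems = score

for q in weight:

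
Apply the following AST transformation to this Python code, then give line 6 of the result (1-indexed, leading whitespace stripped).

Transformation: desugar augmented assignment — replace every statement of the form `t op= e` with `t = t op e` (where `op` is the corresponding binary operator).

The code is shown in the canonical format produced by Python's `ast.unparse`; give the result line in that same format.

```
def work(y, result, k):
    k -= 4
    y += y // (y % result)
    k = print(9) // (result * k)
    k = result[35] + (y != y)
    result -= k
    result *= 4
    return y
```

result = result - k

Transformed code:
def work(y, result, k):
    k = k - 4
    y = y + y // (y % result)
    k = print(9) // (result * k)
    k = result[35] + (y != y)
    result = result - k
    result = result * 4
    return y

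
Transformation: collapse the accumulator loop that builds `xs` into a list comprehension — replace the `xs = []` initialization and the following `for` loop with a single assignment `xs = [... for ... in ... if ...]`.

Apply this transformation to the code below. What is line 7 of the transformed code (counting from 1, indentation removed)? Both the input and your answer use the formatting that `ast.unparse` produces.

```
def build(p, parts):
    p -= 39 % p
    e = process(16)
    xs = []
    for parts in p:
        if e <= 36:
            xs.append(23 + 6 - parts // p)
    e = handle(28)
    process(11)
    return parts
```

Transformed code:
def build(p, parts):
    p -= 39 % p
    e = process(16)
    xs = [23 + 6 - parts // p for parts in p if e <= 36]
    e = handle(28)
    process(11)
    return parts

return parts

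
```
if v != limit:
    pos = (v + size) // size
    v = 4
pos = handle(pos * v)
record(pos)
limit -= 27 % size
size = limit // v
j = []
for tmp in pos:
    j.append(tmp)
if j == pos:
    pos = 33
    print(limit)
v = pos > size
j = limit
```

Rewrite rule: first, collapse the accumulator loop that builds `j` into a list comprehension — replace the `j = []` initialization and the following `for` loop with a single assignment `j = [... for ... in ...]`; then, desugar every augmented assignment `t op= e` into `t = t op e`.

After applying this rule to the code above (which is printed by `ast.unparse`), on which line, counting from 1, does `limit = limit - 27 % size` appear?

Transformed code:
if v != limit:
    pos = (v + size) // size
    v = 4
pos = handle(pos * v)
record(pos)
limit = limit - 27 % size
size = limit // v
j = [tmp for tmp in pos]
if j == pos:
    pos = 33
    print(limit)
v = pos > size
j = limit

6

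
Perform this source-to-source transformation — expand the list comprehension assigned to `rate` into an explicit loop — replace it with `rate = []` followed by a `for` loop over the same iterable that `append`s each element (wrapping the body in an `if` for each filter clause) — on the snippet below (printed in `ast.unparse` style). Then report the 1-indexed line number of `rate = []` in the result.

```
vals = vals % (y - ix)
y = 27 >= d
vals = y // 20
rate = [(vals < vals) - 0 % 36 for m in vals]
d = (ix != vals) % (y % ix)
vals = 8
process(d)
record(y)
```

Transformed code:
vals = vals % (y - ix)
y = 27 >= d
vals = y // 20
rate = []
for m in vals:
    rate.append((vals < vals) - 0 % 36)
d = (ix != vals) % (y % ix)
vals = 8
process(d)
record(y)

4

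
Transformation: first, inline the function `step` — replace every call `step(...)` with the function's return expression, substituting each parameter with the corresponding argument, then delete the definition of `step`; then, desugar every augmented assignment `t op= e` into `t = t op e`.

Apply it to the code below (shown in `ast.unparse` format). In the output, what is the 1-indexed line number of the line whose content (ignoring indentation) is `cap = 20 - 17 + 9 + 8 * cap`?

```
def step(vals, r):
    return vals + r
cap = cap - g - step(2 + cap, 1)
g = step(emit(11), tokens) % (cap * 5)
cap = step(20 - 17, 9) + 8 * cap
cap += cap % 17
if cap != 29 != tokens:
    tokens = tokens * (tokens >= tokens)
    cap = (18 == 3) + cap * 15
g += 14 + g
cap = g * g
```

3

Transformed code:
cap = cap - g - (2 + cap + 1)
g = (emit(11) + tokens) % (cap * 5)
cap = 20 - 17 + 9 + 8 * cap
cap = cap + cap % 17
if cap != 29 != tokens:
    tokens = tokens * (tokens >= tokens)
    cap = (18 == 3) + cap * 15
g = g + (14 + g)
cap = g * g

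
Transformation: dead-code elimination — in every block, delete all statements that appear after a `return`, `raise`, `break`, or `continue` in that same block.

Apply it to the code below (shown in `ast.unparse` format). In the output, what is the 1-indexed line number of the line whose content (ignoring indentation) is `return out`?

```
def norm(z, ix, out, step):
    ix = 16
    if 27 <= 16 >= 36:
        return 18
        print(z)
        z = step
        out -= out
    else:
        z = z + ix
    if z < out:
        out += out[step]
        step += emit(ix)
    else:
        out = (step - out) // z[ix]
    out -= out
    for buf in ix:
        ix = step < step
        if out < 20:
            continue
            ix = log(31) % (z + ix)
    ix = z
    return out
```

18

Transformed code:
def norm(z, ix, out, step):
    ix = 16
    if 27 <= 16 >= 36:
        return 18
    else:
        z = z + ix
    if z < out:
        out += out[step]
        step += emit(ix)
    else:
        out = (step - out) // z[ix]
    out -= out
    for buf in ix:
        ix = step < step
        if out < 20:
            continue
    ix = z
    return out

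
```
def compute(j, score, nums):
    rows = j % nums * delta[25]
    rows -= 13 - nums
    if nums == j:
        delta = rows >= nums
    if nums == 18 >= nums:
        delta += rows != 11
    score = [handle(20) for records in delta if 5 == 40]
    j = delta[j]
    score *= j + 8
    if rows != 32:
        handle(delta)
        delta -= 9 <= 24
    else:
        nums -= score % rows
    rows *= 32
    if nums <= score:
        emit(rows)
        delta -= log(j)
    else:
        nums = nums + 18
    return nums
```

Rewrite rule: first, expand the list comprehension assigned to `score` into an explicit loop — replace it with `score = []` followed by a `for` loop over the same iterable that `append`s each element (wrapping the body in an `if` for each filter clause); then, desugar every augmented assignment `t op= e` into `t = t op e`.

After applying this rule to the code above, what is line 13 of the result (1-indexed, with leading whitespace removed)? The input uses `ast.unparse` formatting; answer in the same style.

Transformed code:
def compute(j, score, nums):
    rows = j % nums * delta[25]
    rows = rows - (13 - nums)
    if nums == j:
        delta = rows >= nums
    if nums == 18 >= nums:
        delta = delta + (rows != 11)
    score = []
    for records in delta:
        if 5 == 40:
            score.append(handle(20))
    j = delta[j]
    score = score * (j + 8)
    if rows != 32:
        handle(delta)
        delta = delta - (9 <= 24)
    else:
        nums = nums - score % rows
    rows = rows * 32
    if nums <= score:
        emit(rows)
        delta = delta - log(j)
    else:
        nums = nums + 18
    return nums

score = score * (j + 8)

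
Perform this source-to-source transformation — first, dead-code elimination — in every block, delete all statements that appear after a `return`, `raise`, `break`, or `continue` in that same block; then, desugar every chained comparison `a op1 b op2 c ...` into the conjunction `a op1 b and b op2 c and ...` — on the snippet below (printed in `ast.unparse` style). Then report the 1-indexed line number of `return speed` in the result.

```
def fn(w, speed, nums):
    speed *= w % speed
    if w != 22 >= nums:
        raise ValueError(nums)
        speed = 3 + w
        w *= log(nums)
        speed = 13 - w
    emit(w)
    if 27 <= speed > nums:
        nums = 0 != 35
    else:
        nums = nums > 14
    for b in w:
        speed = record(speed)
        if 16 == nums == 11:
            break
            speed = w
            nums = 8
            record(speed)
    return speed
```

14

Transformed code:
def fn(w, speed, nums):
    speed *= w % speed
    if w != 22 and 22 >= nums:
        raise ValueError(nums)
    emit(w)
    if 27 <= speed and speed > nums:
        nums = 0 != 35
    else:
        nums = nums > 14
    for b in w:
        speed = record(speed)
        if 16 == nums and nums == 11:
            break
    return speed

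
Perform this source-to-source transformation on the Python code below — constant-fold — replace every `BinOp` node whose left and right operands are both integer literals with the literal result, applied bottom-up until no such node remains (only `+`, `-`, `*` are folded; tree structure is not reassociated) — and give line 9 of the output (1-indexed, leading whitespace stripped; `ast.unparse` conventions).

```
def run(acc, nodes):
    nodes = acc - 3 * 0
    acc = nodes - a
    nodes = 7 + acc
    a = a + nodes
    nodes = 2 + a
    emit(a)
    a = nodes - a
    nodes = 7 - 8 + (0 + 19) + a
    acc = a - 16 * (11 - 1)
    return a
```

nodes = 18 + a

Transformed code:
def run(acc, nodes):
    nodes = acc - 0
    acc = nodes - a
    nodes = 7 + acc
    a = a + nodes
    nodes = 2 + a
    emit(a)
    a = nodes - a
    nodes = 18 + a
    acc = a - 160
    return a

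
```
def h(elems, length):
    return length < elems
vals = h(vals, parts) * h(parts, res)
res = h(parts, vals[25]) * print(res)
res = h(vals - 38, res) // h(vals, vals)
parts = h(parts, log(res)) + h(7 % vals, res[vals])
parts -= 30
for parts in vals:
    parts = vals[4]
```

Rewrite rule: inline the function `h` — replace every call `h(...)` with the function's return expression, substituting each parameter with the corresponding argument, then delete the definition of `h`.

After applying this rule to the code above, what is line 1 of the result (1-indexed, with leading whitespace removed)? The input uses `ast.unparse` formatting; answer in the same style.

vals = (parts < vals) * (res < parts)

Transformed code:
vals = (parts < vals) * (res < parts)
res = (vals[25] < parts) * print(res)
res = (res < vals - 38) // (vals < vals)
parts = (log(res) < parts) + (res[vals] < 7 % vals)
parts -= 30
for parts in vals:
    parts = vals[4]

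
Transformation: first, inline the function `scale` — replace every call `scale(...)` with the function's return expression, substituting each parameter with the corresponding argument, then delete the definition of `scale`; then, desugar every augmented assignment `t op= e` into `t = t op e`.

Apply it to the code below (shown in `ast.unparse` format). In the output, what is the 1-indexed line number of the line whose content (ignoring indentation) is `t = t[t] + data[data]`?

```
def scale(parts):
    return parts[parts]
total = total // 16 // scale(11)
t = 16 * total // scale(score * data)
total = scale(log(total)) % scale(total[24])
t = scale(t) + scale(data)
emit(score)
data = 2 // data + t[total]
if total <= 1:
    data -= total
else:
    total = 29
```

Transformed code:
total = total // 16 // 11[11]
t = 16 * total // (score * data)[score * data]
total = log(total)[log(total)] % total[24][total[24]]
t = t[t] + data[data]
emit(score)
data = 2 // data + t[total]
if total <= 1:
    data = data - total
else:
    total = 29

4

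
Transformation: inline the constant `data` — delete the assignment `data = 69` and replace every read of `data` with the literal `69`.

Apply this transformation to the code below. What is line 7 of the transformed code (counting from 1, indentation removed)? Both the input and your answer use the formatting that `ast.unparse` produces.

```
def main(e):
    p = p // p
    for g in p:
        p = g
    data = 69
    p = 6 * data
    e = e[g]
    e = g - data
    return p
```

Transformed code:
def main(e):
    p = p // p
    for g in p:
        p = g
    p = 6 * 69
    e = e[g]
    e = g - 69
    return p

e = g - 69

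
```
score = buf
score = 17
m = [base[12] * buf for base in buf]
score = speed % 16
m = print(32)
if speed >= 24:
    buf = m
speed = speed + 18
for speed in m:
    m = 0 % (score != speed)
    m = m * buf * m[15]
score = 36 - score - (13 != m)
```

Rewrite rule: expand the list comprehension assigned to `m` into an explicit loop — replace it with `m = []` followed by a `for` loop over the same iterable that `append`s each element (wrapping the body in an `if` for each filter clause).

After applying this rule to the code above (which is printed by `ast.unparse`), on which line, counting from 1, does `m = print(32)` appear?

7

Transformed code:
score = buf
score = 17
m = []
for base in buf:
    m.append(base[12] * buf)
score = speed % 16
m = print(32)
if speed >= 24:
    buf = m
speed = speed + 18
for speed in m:
    m = 0 % (score != speed)
    m = m * buf * m[15]
score = 36 - score - (13 != m)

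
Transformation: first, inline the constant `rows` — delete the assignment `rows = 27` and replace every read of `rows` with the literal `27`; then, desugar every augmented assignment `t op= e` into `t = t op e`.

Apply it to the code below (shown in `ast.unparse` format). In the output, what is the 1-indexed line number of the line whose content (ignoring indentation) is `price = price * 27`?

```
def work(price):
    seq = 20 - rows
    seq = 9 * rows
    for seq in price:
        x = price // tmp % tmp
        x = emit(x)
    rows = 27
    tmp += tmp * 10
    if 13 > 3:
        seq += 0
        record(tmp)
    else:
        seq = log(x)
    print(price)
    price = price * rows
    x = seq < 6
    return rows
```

Transformed code:
def work(price):
    seq = 20 - 27
    seq = 9 * 27
    for seq in price:
        x = price // tmp % tmp
        x = emit(x)
    tmp = tmp + tmp * 10
    if 13 > 3:
        seq = seq + 0
        record(tmp)
    else:
        seq = log(x)
    print(price)
    price = price * 27
    x = seq < 6
    return 27

14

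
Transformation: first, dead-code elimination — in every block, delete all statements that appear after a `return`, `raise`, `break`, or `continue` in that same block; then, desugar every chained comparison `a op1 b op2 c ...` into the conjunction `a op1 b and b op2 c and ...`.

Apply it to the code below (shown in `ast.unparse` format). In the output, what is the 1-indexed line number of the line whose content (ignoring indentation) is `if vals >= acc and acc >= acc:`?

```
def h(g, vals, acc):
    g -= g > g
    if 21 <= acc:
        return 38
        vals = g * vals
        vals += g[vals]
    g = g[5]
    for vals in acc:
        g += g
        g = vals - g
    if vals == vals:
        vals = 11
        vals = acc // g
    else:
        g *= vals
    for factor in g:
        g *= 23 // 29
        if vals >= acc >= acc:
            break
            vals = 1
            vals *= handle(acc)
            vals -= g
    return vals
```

16

Transformed code:
def h(g, vals, acc):
    g -= g > g
    if 21 <= acc:
        return 38
    g = g[5]
    for vals in acc:
        g += g
        g = vals - g
    if vals == vals:
        vals = 11
        vals = acc // g
    else:
        g *= vals
    for factor in g:
        g *= 23 // 29
        if vals >= acc and acc >= acc:
            break
    return vals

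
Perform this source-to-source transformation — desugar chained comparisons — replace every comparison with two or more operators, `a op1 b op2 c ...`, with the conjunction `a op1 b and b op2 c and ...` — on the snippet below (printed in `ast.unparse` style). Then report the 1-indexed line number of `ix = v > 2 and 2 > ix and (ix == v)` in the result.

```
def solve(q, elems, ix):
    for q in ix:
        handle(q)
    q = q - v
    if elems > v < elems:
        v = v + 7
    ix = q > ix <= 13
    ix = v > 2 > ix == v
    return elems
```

Transformed code:
def solve(q, elems, ix):
    for q in ix:
        handle(q)
    q = q - v
    if elems > v and v < elems:
        v = v + 7
    ix = q > ix and ix <= 13
    ix = v > 2 and 2 > ix and (ix == v)
    return elems

8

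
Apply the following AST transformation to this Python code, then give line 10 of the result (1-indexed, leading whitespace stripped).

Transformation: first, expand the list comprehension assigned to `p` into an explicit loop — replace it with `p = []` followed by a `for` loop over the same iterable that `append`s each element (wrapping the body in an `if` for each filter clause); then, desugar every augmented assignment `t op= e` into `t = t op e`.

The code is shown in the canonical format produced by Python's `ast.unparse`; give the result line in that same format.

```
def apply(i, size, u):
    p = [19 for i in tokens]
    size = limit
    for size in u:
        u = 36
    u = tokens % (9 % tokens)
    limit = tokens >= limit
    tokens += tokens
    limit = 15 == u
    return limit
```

Transformed code:
def apply(i, size, u):
    p = []
    for i in tokens:
        p.append(19)
    size = limit
    for size in u:
        u = 36
    u = tokens % (9 % tokens)
    limit = tokens >= limit
    tokens = tokens + tokens
    limit = 15 == u
    return limit

tokens = tokens + tokens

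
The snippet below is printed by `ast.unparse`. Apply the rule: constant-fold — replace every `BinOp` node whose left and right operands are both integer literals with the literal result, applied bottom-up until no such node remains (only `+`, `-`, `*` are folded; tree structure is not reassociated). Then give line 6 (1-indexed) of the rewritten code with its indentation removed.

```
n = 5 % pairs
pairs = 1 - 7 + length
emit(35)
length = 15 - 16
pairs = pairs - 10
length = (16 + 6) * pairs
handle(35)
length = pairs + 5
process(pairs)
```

Transformed code:
n = 5 % pairs
pairs = -6 + length
emit(35)
length = -1
pairs = pairs - 10
length = 22 * pairs
handle(35)
length = pairs + 5
process(pairs)

length = 22 * pairs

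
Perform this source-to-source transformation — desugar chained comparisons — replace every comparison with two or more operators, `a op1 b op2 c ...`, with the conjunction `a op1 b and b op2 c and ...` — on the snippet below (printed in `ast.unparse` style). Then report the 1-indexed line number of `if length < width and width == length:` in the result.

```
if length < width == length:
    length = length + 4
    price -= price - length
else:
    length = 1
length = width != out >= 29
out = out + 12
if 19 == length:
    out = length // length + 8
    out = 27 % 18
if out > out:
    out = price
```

Transformed code:
if length < width and width == length:
    length = length + 4
    price -= price - length
else:
    length = 1
length = width != out and out >= 29
out = out + 12
if 19 == length:
    out = length // length + 8
    out = 27 % 18
if out > out:
    out = price

1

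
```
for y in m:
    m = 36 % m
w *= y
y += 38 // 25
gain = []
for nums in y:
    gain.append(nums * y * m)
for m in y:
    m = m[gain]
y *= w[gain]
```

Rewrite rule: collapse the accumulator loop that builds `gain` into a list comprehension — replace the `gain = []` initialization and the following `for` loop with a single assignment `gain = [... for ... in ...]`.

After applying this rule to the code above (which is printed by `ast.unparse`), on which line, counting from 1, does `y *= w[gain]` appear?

Transformed code:
for y in m:
    m = 36 % m
w *= y
y += 38 // 25
gain = [nums * y * m for nums in y]
for m in y:
    m = m[gain]
y *= w[gain]

8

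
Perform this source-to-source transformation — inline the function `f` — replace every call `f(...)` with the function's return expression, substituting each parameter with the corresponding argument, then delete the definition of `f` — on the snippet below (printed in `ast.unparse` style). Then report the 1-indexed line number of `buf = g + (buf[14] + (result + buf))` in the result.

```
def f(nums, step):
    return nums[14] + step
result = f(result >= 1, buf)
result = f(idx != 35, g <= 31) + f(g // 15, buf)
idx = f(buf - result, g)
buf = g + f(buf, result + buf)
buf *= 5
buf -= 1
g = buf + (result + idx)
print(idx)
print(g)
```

4

Transformed code:
result = (result >= 1)[14] + buf
result = (idx != 35)[14] + (g <= 31) + ((g // 15)[14] + buf)
idx = (buf - result)[14] + g
buf = g + (buf[14] + (result + buf))
buf *= 5
buf -= 1
g = buf + (result + idx)
print(idx)
print(g)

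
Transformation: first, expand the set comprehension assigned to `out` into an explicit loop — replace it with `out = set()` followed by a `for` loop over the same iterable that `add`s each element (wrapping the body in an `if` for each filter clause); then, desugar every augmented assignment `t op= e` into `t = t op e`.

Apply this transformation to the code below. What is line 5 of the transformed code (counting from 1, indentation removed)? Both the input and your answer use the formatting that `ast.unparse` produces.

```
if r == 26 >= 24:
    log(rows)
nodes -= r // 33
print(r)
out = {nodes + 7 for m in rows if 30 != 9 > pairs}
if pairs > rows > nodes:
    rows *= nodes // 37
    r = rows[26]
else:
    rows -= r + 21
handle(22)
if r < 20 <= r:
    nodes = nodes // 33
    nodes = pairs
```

out = set()

Transformed code:
if r == 26 >= 24:
    log(rows)
nodes = nodes - r // 33
print(r)
out = set()
for m in rows:
    if 30 != 9 > pairs:
        out.add(nodes + 7)
if pairs > rows > nodes:
    rows = rows * (nodes // 37)
    r = rows[26]
else:
    rows = rows - (r + 21)
handle(22)
if r < 20 <= r:
    nodes = nodes // 33
    nodes = pairs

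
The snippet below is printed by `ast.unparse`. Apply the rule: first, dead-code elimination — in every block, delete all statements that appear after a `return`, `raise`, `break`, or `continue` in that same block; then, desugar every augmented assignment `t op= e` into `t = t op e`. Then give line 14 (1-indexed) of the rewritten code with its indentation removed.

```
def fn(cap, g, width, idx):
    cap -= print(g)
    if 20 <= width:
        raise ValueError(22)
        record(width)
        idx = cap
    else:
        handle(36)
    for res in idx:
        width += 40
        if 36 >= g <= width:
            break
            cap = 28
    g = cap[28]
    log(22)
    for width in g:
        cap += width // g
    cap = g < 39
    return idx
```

Transformed code:
def fn(cap, g, width, idx):
    cap = cap - print(g)
    if 20 <= width:
        raise ValueError(22)
    else:
        handle(36)
    for res in idx:
        width = width + 40
        if 36 >= g <= width:
            break
    g = cap[28]
    log(22)
    for width in g:
        cap = cap + width // g
    cap = g < 39
    return idx

cap = cap + width // g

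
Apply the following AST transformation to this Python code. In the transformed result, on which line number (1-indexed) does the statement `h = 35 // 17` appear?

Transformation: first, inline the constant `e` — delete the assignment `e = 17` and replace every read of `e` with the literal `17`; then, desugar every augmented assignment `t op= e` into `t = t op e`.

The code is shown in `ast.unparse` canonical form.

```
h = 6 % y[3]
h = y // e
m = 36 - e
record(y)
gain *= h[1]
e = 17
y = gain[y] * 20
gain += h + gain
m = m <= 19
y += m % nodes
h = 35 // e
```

10

Transformed code:
h = 6 % y[3]
h = y // 17
m = 36 - 17
record(y)
gain = gain * h[1]
y = gain[y] * 20
gain = gain + (h + gain)
m = m <= 19
y = y + m % nodes
h = 35 // 17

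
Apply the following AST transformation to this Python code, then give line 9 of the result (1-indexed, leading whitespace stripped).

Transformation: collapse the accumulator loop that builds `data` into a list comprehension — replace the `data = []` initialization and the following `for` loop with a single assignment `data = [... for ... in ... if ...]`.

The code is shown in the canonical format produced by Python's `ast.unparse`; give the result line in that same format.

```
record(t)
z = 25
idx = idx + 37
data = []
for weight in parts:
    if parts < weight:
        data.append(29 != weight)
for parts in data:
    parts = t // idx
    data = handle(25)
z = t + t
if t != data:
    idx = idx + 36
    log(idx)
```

if t != data:

Transformed code:
record(t)
z = 25
idx = idx + 37
data = [29 != weight for weight in parts if parts < weight]
for parts in data:
    parts = t // idx
    data = handle(25)
z = t + t
if t != data:
    idx = idx + 36
    log(idx)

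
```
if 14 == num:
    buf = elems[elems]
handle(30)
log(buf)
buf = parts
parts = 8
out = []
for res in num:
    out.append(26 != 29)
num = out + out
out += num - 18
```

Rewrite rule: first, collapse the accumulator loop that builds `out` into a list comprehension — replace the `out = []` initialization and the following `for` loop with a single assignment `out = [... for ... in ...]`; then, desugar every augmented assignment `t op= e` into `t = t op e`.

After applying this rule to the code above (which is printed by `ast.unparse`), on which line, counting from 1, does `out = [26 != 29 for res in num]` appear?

Transformed code:
if 14 == num:
    buf = elems[elems]
handle(30)
log(buf)
buf = parts
parts = 8
out = [26 != 29 for res in num]
num = out + out
out = out + (num - 18)

7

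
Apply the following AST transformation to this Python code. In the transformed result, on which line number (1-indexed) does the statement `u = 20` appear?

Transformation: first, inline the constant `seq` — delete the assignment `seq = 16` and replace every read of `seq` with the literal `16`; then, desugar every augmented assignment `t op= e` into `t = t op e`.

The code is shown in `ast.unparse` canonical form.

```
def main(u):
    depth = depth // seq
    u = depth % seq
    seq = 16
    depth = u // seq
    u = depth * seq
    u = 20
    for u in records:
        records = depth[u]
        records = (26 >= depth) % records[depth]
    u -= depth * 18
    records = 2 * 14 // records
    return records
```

Transformed code:
def main(u):
    depth = depth // 16
    u = depth % 16
    depth = u // 16
    u = depth * 16
    u = 20
    for u in records:
        records = depth[u]
        records = (26 >= depth) % records[depth]
    u = u - depth * 18
    records = 2 * 14 // records
    return records

6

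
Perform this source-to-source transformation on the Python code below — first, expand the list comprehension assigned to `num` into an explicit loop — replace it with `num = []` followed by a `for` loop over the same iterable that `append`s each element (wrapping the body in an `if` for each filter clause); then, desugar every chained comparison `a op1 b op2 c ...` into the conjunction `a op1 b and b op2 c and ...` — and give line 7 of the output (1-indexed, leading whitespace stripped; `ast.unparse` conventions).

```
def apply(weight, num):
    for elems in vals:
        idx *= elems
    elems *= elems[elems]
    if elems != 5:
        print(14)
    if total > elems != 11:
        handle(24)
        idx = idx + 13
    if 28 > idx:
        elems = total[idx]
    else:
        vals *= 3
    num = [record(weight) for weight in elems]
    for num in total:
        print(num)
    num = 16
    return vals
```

Transformed code:
def apply(weight, num):
    for elems in vals:
        idx *= elems
    elems *= elems[elems]
    if elems != 5:
        print(14)
    if total > elems and elems != 11:
        handle(24)
        idx = idx + 13
    if 28 > idx:
        elems = total[idx]
    else:
        vals *= 3
    num = []
    for weight in elems:
        num.append(record(weight))
    for num in total:
        print(num)
    num = 16
    return vals

if total > elems and elems != 11:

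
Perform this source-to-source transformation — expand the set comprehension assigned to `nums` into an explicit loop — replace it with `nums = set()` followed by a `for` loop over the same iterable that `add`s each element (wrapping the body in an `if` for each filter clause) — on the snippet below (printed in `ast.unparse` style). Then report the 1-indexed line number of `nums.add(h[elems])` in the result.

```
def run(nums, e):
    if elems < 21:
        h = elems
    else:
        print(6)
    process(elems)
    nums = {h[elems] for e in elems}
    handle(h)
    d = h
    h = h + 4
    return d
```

Transformed code:
def run(nums, e):
    if elems < 21:
        h = elems
    else:
        print(6)
    process(elems)
    nums = set()
    for e in elems:
        nums.add(h[elems])
    handle(h)
    d = h
    h = h + 4
    return d

9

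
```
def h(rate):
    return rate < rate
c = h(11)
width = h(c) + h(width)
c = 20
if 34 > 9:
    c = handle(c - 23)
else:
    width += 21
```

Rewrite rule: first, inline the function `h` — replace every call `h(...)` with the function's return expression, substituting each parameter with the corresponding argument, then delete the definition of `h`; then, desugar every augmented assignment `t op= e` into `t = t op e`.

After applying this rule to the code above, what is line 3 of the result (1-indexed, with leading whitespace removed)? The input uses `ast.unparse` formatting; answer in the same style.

c = 20

Transformed code:
c = 11 < 11
width = (c < c) + (width < width)
c = 20
if 34 > 9:
    c = handle(c - 23)
else:
    width = width + 21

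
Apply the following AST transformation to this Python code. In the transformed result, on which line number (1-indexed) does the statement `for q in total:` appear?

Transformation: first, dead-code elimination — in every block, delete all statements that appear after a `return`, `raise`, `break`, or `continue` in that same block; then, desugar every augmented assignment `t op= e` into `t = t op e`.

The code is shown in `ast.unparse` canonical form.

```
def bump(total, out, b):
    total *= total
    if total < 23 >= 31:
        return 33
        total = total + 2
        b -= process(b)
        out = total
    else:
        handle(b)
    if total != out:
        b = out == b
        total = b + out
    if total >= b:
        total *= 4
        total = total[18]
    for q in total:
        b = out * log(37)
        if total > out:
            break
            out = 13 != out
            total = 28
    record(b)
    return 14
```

Transformed code:
def bump(total, out, b):
    total = total * total
    if total < 23 >= 31:
        return 33
    else:
        handle(b)
    if total != out:
        b = out == b
        total = b + out
    if total >= b:
        total = total * 4
        total = total[18]
    for q in total:
        b = out * log(37)
        if total > out:
            break
    record(b)
    return 14

13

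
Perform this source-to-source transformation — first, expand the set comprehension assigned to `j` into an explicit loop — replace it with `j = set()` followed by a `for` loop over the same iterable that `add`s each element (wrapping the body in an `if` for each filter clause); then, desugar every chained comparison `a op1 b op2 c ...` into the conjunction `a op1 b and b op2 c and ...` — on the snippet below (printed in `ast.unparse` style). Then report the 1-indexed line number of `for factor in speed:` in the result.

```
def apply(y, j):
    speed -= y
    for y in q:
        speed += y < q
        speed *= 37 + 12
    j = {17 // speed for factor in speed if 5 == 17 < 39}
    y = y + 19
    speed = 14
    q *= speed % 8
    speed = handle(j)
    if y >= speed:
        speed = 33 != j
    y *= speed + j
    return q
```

Transformed code:
def apply(y, j):
    speed -= y
    for y in q:
        speed += y < q
        speed *= 37 + 12
    j = set()
    for factor in speed:
        if 5 == 17 and 17 < 39:
            j.add(17 // speed)
    y = y + 19
    speed = 14
    q *= speed % 8
    speed = handle(j)
    if y >= speed:
        speed = 33 != j
    y *= speed + j
    return q

7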